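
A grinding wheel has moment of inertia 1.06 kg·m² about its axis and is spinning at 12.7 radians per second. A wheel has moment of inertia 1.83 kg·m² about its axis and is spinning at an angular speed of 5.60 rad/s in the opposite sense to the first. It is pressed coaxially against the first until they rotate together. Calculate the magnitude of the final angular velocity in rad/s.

|ω_f| ≈ 1.11 rad/s

The coupling torques are internal; angular momentum about the shared axis is conserved.
Taking A's sense as positive: L = (1.060)(12.7) − (1.830)(5.60) = 3.214 kg·m²·rad/s.
Combined I = 1.060 + 1.830 = 2.890 kg·m².
ω_f = L / I = 3.214 / 2.890 = 1.112 rad/s.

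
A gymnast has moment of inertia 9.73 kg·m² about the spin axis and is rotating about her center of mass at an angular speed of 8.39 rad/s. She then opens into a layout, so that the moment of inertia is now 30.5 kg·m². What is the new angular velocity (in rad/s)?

ω₂ ≈ 2.68 rad/s

With no external torque about the axis, L is conserved: I₁ω₁ = I₂ω₂.
ω₂ = I₁ω₁ / I₂ = (9.730)(8.39 rad/s) / (30.50) = 2.677 rad/s.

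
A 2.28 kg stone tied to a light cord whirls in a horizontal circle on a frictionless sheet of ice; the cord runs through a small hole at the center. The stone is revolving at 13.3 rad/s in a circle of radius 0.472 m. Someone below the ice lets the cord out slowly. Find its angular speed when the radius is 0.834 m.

ω₂ ≈ 4.26 rad/s

The constraining force is radial, so m r² ω about the center is conserved.
ω₂ = ω₁ (r₁/r₂)² = (13.3)(0.472/0.834)² = 4.260 rad/s.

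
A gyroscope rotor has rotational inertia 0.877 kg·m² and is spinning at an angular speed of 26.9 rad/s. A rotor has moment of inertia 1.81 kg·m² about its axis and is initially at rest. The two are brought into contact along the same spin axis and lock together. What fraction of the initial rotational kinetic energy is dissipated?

fraction ≈ 0.674

The coupling torques are internal; angular momentum about the shared axis is conserved.
Taking A's sense as positive: L = (0.8770)(26.9) = 23.59 kg·m²·rad/s.
Combined I = 0.8770 + 1.810 = 2.687 kg·m².
ω_f = L / I = 23.59 / 2.687 = 8.780 rad/s.
KE_i = ½ΣIω² = 317.3 J; KE_f = ½(2.687)(8.780)² = 103.6 J.
Fraction dissipated = (KE_i − KE_f)/KE_i = 0.6736.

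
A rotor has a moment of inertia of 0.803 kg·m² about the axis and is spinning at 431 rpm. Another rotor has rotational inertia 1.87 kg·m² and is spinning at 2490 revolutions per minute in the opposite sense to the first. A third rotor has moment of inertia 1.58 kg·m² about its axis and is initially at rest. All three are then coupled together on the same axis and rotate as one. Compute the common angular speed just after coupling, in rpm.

No external torque acts about the common axis, so total angular momentum is conserved.
Taking A's sense as positive: L = (0.8030)(431) − (1.870)(2490) = -4310 kg·m²·rpm.
Combined I = 0.8030 + 1.870 + 1.580 = 4.253 kg·m².
ω_f = L / I = -4310 / 4.253 = -1013 rpm.

|ω_f| ≈ 1010 rpm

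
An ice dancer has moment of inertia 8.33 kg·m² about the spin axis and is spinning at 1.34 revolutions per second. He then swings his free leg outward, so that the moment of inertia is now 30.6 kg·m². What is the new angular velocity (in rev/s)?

Angular momentum about the spin axis is conserved since the torque about it is zero.
ω₂ = I₁ω₁ / I₂ = (8.330)(1.34 rev/s) / (30.60) = 0.3648 rev/s.

ω₂ ≈ 0.365 rev/s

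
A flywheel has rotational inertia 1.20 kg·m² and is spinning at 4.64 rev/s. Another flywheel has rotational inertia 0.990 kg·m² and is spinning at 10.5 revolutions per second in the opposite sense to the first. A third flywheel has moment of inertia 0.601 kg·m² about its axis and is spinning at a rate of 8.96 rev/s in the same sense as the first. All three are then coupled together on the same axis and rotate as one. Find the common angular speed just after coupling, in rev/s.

The coupling torques are internal; angular momentum about the shared axis is conserved.
Taking A's sense as positive: L = (1.200)(4.64) − (0.9900)(10.5) + (0.6010)(8.96) = 0.5580 kg·m²·rev/s.
Combined I = 1.200 + 0.9900 + 0.6010 = 2.791 kg·m².
ω_f = L / I = 0.5580 / 2.791 = 0.1999 rev/s.

|ω_f| ≈ 0.200 rev/s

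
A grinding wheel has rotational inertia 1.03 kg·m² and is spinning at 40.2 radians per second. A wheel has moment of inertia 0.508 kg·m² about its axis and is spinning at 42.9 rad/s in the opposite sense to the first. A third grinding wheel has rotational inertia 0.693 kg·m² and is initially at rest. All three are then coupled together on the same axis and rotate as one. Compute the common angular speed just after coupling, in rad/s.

No external torque acts about the common axis, so total angular momentum is conserved.
Taking A's sense as positive: L = (1.030)(40.2) − (0.5080)(42.9) = 19.61 kg·m²·rad/s.
Combined I = 1.030 + 0.5080 + 0.6930 = 2.231 kg·m².
ω_f = L / I = 19.61 / 2.231 = 8.791 rad/s.

|ω_f| ≈ 8.79 rad/s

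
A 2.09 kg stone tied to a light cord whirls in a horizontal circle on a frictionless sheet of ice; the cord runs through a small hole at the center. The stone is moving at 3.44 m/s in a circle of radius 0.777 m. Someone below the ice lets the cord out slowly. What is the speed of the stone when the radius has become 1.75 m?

v₂ ≈ 1.53 m/s

The only horizontal force on the mass is along the cord (radial), so it exerts no torque about the hole and angular momentum m v r is conserved.
v₂ = v₁ r₁ / r₂ = (3.44)(0.777) / (1.75) = 1.527 m/s.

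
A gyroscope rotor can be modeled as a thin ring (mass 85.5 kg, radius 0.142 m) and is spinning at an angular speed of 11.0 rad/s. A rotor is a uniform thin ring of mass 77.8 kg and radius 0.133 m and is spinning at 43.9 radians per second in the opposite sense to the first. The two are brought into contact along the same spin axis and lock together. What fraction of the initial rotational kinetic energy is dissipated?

fraction ≈ 0.806

No external torque acts about the common axis, so total angular momentum is conserved.
Moments of inertia: I_A = (85.5)(0.142)² = 1.724 kg·m²; I_B = (77.8)(0.133)² = 1.376 kg·m².
Taking A's sense as positive: L = (1.724)(11.0) − (1.376)(43.9) = -41.45 kg·m²·rad/s.
Combined I = 1.724 + 1.376 = 3.100 kg·m².
ω_f = L / I = -41.45 / 3.100 = -13.37 rad/s.
KE_i = ½ΣIω² = 1430 J; KE_f = ½(3.100)(13.37)² = 277.1 J.
Fraction dissipated = (KE_i − KE_f)/KE_i = 0.8063.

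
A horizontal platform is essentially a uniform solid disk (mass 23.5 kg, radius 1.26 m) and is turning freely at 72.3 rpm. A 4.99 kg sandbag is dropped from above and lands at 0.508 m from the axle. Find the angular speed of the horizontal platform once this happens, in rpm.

The added mass arrives with no angular momentum about the axle, and any external torque about the axle is negligible, so the system's angular momentum is conserved.
I_p = ½(23.5)(1.26)² = 18.65 kg·m².
Added inertia Σmr² = (4.99)(0.508)² = 1.288 kg·m²; I_f = 18.65 + 1.288 = 19.94 kg·m².
ω_f = I_p ω_i / I_f = (18.65)(72.3) / 19.94 = 67.63 rpm.

ω_f ≈ 67.6 rpm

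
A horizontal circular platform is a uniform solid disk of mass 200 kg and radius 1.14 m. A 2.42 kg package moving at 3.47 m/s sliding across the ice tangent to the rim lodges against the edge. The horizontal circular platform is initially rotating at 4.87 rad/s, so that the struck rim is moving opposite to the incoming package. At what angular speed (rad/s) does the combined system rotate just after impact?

|ω_f| ≈ 4.68 rad/s

About the central axle the impulsive forces during the collision are internal, so angular momentum about that axis is conserved.
I_p = ½(200)(1.14)² = 130.0 kg·m². Taking the sense of the package's angular momentum as positive, L_{package} = m v R = (2.42)(3.47)(1.14) = 9.573 kg·m²/s.
L_i = −I_p ω_p + m v R = −(130.0)(4.87) + 9.573 = -623.3 kg·m²/s.
After sticking, I_f = I_p + m R² = 130.0 + (2.42)(1.14)² = 133.1 kg·m².
ω_f = L_i / I_f = -623.3 / 133.1 = -4.683 rad/s.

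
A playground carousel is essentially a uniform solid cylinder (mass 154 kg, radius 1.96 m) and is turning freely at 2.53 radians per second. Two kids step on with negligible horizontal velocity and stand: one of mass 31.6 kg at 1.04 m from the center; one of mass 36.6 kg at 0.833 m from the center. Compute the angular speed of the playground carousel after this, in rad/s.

The added mass arrives with no angular momentum about the center, and any external torque about the center is negligible, so the system's angular momentum is conserved.
I_p = ½(154)(1.96)² = 295.8 kg·m².
Added inertia Σmr² = (31.6)(1.04)² + (36.6)(0.833)² = 59.57 kg·m²; I_f = 295.8 + 59.57 = 355.4 kg·m².
ω_f = I_p ω_i / I_f = (295.8)(2.53) / 355.4 = 2.106 rad/s.

ω_f ≈ 2.11 rad/s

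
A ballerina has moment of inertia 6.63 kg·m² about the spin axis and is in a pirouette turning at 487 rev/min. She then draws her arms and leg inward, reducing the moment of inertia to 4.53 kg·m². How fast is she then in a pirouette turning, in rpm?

With no external torque about the axis, L is conserved: I₁ω₁ = I₂ω₂.
ω₂ = I₁ω₁ / I₂ = (6.630)(487 rpm) / (4.530) = 712.8 rpm.

ω₂ ≈ 713 rpm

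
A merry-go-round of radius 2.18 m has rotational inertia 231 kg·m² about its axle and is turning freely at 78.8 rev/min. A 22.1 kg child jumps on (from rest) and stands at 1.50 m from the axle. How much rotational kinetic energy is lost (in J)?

No external torque acts about the axle; L_before = L_after.
Added inertia Σmr² = (22.1)(1.50)² = 49.73 kg·m²; I_f = 231.0 + 49.73 = 280.7 kg·m².
ω_f = I_p ω_i / I_f = (231.0)(78.8) / 280.7 = 64.84 rpm.
KE_i = ½(231.0)(8.252 rad/s)² = 7865 J; KE_f = ½(280.7)(6.790)² = 6472 J.

energy lost ≈ 1390 J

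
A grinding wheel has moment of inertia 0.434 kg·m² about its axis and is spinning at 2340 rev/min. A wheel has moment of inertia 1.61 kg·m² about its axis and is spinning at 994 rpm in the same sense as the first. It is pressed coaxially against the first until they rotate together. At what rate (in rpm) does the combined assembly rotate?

No external torque acts about the common axis, so total angular momentum is conserved.
Taking A's sense as positive: L = (0.4340)(2340) + (1.610)(994) = 2616 kg·m²·rpm.
Combined I = 0.4340 + 1.610 = 2.044 kg·m².
ω_f = L / I = 2616 / 2.044 = 1280 rpm.

|ω_f| ≈ 1280 rpm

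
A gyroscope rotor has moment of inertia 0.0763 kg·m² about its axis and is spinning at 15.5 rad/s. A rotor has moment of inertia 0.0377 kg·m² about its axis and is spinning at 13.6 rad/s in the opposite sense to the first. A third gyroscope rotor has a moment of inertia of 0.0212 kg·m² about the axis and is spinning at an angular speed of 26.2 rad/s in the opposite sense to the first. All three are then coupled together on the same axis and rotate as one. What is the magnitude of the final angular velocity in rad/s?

|ω_f| ≈ 0.847 rad/s

The coupling torques are internal; angular momentum about the shared axis is conserved.
Taking A's sense as positive: L = (0.07630)(15.5) − (0.03770)(13.6) − (0.02120)(26.2) = 0.1145 kg·m²·rad/s.
Combined I = 0.07630 + 0.03770 + 0.02120 = 0.1352 kg·m².
ω_f = L / I = 0.1145 / 0.1352 = 0.8468 rad/s.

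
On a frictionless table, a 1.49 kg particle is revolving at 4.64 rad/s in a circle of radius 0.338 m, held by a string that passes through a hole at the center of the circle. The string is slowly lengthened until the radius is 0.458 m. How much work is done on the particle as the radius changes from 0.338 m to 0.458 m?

W ≈ -0.834 J

The constraining force is radial, so m r² ω about the center is conserved.
ω₂ = ω₁ (r₁/r₂)² = (4.64)(0.338/0.458)² = 2.527 rad/s.
W = ΔKE = ½m(v₂² − v₁²) = -0.8344 J.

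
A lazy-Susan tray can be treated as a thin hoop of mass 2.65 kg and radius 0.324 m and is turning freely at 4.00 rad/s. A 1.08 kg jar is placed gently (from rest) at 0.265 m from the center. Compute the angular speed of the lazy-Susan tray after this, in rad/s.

ω_f ≈ 3.14 rad/s

No external torque acts about the center; L_before = L_after.
I_p = (2.65)(0.324)² = 0.2782 kg·m².
Added inertia Σmr² = (1.08)(0.265)² = 0.07584 kg·m²; I_f = 0.2782 + 0.07584 = 0.3540 kg·m².
ω_f = I_p ω_i / I_f = (0.2782)(4.00) / 0.3540 = 3.143 rad/s.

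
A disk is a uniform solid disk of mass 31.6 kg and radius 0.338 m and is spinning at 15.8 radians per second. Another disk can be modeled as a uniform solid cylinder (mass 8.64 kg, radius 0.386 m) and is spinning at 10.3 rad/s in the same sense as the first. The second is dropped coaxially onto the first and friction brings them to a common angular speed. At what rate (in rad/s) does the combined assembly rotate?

No external torque acts about the common axis, so total angular momentum is conserved.
Moments of inertia: I_A = ½(31.6)(0.338)² = 1.805 kg·m²; I_B = ½(8.64)(0.386)² = 0.6437 kg·m².
Taking A's sense as positive: L = (1.805)(15.8) + (0.6437)(10.3) = 35.15 kg·m²·rad/s.
Combined I = 1.805 + 0.6437 = 2.449 kg·m².
ω_f = L / I = 35.15 / 2.449 = 14.35 rad/s.

|ω_f| ≈ 14.4 rad/s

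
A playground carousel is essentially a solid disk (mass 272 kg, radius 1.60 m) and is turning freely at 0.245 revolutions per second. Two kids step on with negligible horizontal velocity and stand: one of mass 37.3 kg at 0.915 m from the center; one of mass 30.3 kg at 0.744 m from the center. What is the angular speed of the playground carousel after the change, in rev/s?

ω_f ≈ 0.215 rev/s

The added mass arrives with no angular momentum about the center, and any external torque about the center is negligible, so the system's angular momentum is conserved.
I_p = ½(272)(1.60)² = 348.2 kg·m².
Added inertia Σmr² = (37.3)(0.915)² + (30.3)(0.744)² = 48.00 kg·m²; I_f = 348.2 + 48.00 = 396.2 kg·m².
ω_f = I_p ω_i / I_f = (348.2)(0.245) / 396.2 = 0.2153 rev/s.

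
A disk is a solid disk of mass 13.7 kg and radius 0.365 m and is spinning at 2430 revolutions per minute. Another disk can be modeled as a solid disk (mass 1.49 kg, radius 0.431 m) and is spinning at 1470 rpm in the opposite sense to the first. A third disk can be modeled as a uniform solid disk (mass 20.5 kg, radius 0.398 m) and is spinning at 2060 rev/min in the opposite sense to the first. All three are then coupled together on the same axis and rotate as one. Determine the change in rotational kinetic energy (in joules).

ΔKE ≈ -65300 J

The coupling torques are internal; angular momentum about the shared axis is conserved.
Moments of inertia: I_A = ½(13.7)(0.365)² = 0.9126 kg·m²; I_B = ½(1.49)(0.431)² = 0.1384 kg·m²; I_C = ½(20.5)(0.398)² = 1.624 kg·m².
Taking A's sense as positive: L = (0.9126)(2430) − (0.1384)(1470) − (1.624)(2060) = -1331 kg·m²·rpm.
Combined I = 0.9126 + 0.1384 + 1.624 = 2.675 kg·m².
ω_f = L / I = -1331 / 2.675 = -497.5 rpm.
KE_i = ½ΣIω² = 68970 J; KE_f = ½(2.675)(52.09)² = 3629 J.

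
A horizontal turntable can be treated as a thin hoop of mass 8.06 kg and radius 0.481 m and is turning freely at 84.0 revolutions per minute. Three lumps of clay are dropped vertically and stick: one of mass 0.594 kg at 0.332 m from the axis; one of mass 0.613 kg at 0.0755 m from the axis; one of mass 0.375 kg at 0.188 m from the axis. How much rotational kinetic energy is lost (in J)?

No external torque acts about the axis; L_before = L_after.
I_p = (8.06)(0.481)² = 1.865 kg·m².
Added inertia Σmr² = (0.594)(0.332)² + (0.613)(0.0755)² + (0.375)(0.188)² = 0.08222 kg·m²; I_f = 1.865 + 0.08222 = 1.947 kg·m².
ω_f = I_p ω_i / I_f = (1.865)(84.0) / 1.947 = 80.45 rpm.
KE_i = ½(1.865)(8.796 rad/s)² = 72.15 J; KE_f = ½(1.947)(8.425)² = 69.10 J.

energy lost ≈ 3.05 J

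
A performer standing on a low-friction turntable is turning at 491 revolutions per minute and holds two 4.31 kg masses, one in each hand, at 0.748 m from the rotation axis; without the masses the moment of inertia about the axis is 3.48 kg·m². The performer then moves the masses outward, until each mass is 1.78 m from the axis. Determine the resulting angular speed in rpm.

Angular momentum about the spin axis is conserved since the torque about it is zero.
I₁ = 3.48 + 2(4.31)(0.748)² = 8.303 kg·m²; I₂ = 3.48 + 2(4.31)(1.78)² = 30.79 kg·m².
ω₂ = I₁ω₁ / I₂ = (8.303)(491 rpm) / (30.79) = 132.4 rpm.

ω₂ ≈ 132 rpm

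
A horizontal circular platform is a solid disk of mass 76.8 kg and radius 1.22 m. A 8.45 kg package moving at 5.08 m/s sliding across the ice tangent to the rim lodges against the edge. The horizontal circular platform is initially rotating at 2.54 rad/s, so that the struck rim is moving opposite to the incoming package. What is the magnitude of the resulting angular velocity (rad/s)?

The axle reaction passes through the central axle and exerts no torque about it; angular momentum about the central axle is conserved through the impact.
I_p = ½(76.8)(1.22)² = 57.15 kg·m². Taking the sense of the package's angular momentum as positive, L_{package} = m v R = (8.45)(5.08)(1.22) = 52.37 kg·m²/s.
L_i = −I_p ω_p + m v R = −(57.15)(2.54) + 52.37 = -92.80 kg·m²/s.
After sticking, I_f = I_p + m R² = 57.15 + (8.45)(1.22)² = 69.73 kg·m².
ω_f = L_i / I_f = -92.80 / 69.73 = -1.331 rad/s.

|ω_f| ≈ 1.33 rad/s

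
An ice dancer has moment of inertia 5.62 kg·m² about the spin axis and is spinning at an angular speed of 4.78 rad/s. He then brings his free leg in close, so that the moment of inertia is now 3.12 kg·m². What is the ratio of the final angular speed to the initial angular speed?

ω₂/ω₁ ≈ 1.80

Angular momentum about the spin axis is conserved since the torque about it is zero.
ω₂/ω₁ = I₁/I₂ = 5.620 / 3.120 = 1.801.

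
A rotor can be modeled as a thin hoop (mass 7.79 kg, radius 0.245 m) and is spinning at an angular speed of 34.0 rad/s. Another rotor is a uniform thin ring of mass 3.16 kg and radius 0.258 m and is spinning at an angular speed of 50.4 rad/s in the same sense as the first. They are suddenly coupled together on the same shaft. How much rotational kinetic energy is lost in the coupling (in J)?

ΔKE lost ≈ 19.5 J

The coupling torques are internal; angular momentum about the shared axis is conserved.
Moments of inertia: I_A = (7.79)(0.245)² = 0.4676 kg·m²; I_B = (3.16)(0.258)² = 0.2103 kg·m².
Taking A's sense as positive: L = (0.4676)(34.0) + (0.2103)(50.4) = 26.50 kg·m²·rad/s.
Combined I = 0.4676 + 0.2103 = 0.6779 kg·m².
ω_f = L / I = 26.50 / 0.6779 = 39.09 rad/s.
KE_i = ½ΣIω² = 537.4 J; KE_f = ½(0.6779)(39.09)² = 517.9 J.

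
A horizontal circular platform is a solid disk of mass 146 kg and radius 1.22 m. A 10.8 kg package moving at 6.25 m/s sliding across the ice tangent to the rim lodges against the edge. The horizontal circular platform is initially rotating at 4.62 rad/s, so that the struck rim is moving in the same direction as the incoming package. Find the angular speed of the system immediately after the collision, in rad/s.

|ω_f| ≈ 4.68 rad/s

The axle reaction passes through the central axle and exerts no torque about it; angular momentum about the central axle is conserved through the impact.
I_p = ½(146)(1.22)² = 108.7 kg·m². Taking the sense of the package's angular momentum as positive, L_{package} = m v R = (10.8)(6.25)(1.22) = 82.35 kg·m²/s.
L_i = +I_p ω_p + m v R = +(108.7)(4.62) + 82.35 = 584.3 kg·m²/s.
After sticking, I_f = I_p + m R² = 108.7 + (10.8)(1.22)² = 124.7 kg·m².
ω_f = L_i / I_f = 584.3 / 124.7 = 4.685 rad/s.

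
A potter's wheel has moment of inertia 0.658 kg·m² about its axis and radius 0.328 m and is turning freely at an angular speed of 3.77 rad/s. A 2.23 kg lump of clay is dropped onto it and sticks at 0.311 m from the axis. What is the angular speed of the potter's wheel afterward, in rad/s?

No external torque acts about the axis; L_before = L_after.
Added inertia Σmr² = (2.23)(0.311)² = 0.2157 kg·m²; I_f = 0.6580 + 0.2157 = 0.8737 kg·m².
ω_f = I_p ω_i / I_f = (0.6580)(3.77) / 0.8737 = 2.839 rad/s.

ω_f ≈ 2.84 rad/s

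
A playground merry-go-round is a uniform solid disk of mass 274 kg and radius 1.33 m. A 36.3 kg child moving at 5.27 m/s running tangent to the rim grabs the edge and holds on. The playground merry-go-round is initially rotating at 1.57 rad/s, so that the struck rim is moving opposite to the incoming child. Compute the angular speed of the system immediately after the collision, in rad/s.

The axle reaction passes through the axle and exerts no torque about it; angular momentum about the axle is conserved through the impact.
I_p = ½(274)(1.33)² = 242.3 kg·m². Taking the sense of the child's angular momentum as positive, L_{child} = m v R = (36.3)(5.27)(1.33) = 254.4 kg·m²/s.
L_i = −I_p ω_p + m v R = −(242.3)(1.57) + 254.4 = -126.0 kg·m²/s.
After sticking, I_f = I_p + m R² = 242.3 + (36.3)(1.33)² = 306.6 kg·m².
ω_f = L_i / I_f = -126.0 / 306.6 = -0.4112 rad/s.

|ω_f| ≈ 0.411 rad/s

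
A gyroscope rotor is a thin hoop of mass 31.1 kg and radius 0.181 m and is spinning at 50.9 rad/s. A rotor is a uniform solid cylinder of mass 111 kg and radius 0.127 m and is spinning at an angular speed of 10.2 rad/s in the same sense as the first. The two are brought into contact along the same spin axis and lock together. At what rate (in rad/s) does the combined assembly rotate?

The coupling torques are internal; angular momentum about the shared axis is conserved.
Moments of inertia: I_A = (31.1)(0.181)² = 1.019 kg·m²; I_B = ½(111)(0.127)² = 0.8952 kg·m².
Taking A's sense as positive: L = (1.019)(50.9) + (0.8952)(10.2) = 60.99 kg·m²·rad/s.
Combined I = 1.019 + 0.8952 = 1.914 kg·m².
ω_f = L / I = 60.99 / 1.914 = 31.87 rad/s.

|ω_f| ≈ 31.9 rad/s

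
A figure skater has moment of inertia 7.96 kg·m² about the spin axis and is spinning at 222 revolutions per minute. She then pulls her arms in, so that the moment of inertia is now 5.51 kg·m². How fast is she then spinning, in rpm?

Angular momentum about the spin axis is conserved since the torque about it is zero.
ω₂ = I₁ω₁ / I₂ = (7.960)(222 rpm) / (5.510) = 320.7 rpm.

ω₂ ≈ 321 rpm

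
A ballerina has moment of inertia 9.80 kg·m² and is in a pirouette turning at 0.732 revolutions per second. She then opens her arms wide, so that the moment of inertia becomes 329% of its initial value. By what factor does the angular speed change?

With no external torque about the axis, L is conserved: I₁ω₁ = I₂ω₂.
I₂ = 3.29 × 9.80 = 32.24 kg·m².
ω₂/ω₁ = I₁/I₂ = 9.800 / 32.24 = 0.3040.

ω₂/ω₁ ≈ 0.304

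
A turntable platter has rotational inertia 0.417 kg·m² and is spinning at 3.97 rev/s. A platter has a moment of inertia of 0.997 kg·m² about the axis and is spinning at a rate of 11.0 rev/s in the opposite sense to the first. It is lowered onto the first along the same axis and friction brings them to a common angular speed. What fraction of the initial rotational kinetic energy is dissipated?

No external torque acts about the common axis, so total angular momentum is conserved.
Taking A's sense as positive: L = (0.4170)(3.97) − (0.9970)(11.0) = -9.312 kg·m²·rev/s.
Combined I = 0.4170 + 0.9970 = 1.414 kg·m².
ω_f = L / I = -9.312 / 1.414 = -6.585 rev/s.
KE_i = ½ΣIω² = 2511 J; KE_f = ½(1.414)(41.38)² = 1210 J.
Fraction dissipated = (KE_i − KE_f)/KE_i = 0.5180.

fraction ≈ 0.518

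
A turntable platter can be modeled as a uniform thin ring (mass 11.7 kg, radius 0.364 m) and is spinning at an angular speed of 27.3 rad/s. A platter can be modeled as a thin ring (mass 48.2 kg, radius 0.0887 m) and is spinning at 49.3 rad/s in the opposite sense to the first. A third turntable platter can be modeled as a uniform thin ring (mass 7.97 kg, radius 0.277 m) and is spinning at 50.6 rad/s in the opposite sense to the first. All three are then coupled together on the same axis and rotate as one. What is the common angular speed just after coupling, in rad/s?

|ω_f| ≈ 2.88 rad/s

No external torque acts about the common axis, so total angular momentum is conserved.
Moments of inertia: I_A = (11.7)(0.364)² = 1.550 kg·m²; I_B = (48.2)(0.0887)² = 0.3792 kg·m²; I_C = (7.97)(0.277)² = 0.6115 kg·m².
Taking A's sense as positive: L = (1.550)(27.3) − (0.3792)(49.3) − (0.6115)(50.6) = -7.319 kg·m²·rad/s.
Combined I = 1.550 + 0.3792 + 0.6115 = 2.541 kg·m².
ω_f = L / I = -7.319 / 2.541 = -2.880 rad/s.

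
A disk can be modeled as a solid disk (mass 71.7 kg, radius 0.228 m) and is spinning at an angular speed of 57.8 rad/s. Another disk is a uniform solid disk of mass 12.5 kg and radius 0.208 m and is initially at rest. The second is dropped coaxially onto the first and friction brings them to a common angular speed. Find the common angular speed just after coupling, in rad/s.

No external torque acts about the common axis, so total angular momentum is conserved.
Moments of inertia: I_A = ½(71.7)(0.228)² = 1.864 kg·m²; I_B = ½(12.5)(0.208)² = 0.2704 kg·m².
Taking A's sense as positive: L = (1.864)(57.8) = 107.7 kg·m²·rad/s.
Combined I = 1.864 + 0.2704 = 2.134 kg·m².
ω_f = L / I = 107.7 / 2.134 = 50.48 rad/s.

|ω_f| ≈ 50.5 rad/s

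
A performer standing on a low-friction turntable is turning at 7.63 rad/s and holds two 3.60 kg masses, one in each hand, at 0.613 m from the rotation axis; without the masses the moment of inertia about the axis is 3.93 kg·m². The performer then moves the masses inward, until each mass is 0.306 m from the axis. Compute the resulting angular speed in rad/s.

ω₂ ≈ 11.0 rad/s

Angular momentum about the spin axis is conserved since the torque about it is zero.
I₁ = 3.93 + 2(3.60)(0.613)² = 6.636 kg·m²; I₂ = 3.93 + 2(3.60)(0.306)² = 4.604 kg·m².
ω₂ = I₁ω₁ / I₂ = (6.636)(7.63 rad/s) / (4.604) = 11.00 rad/s.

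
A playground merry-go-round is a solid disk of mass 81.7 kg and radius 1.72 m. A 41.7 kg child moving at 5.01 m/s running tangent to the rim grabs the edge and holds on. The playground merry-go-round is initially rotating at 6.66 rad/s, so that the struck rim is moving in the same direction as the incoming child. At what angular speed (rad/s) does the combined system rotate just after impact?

The axle reaction passes through the axle and exerts no torque about it; angular momentum about the axle is conserved through the impact.
I_p = ½(81.7)(1.72)² = 120.9 kg·m². Taking the sense of the child's angular momentum as positive, L_{child} = m v R = (41.7)(5.01)(1.72) = 359.3 kg·m²/s.
L_i = +I_p ω_p + m v R = +(120.9)(6.66) + 359.3 = 1164 kg·m²/s.
After sticking, I_f = I_p + m R² = 120.9 + (41.7)(1.72)² = 244.2 kg·m².
ω_f = L_i / I_f = 1164 / 244.2 = 4.767 rad/s.

|ω_f| ≈ 4.77 rad/s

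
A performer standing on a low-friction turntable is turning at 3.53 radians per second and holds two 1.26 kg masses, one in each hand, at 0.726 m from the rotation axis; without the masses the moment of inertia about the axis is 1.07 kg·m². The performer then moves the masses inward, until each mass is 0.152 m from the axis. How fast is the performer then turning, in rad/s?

No external torque acts about the spin axis, so angular momentum is conserved.
I₁ = 1.07 + 2(1.26)(0.726)² = 2.398 kg·m²; I₂ = 1.07 + 2(1.26)(0.152)² = 1.128 kg·m².
ω₂ = I₁ω₁ / I₂ = (2.398)(3.53 rad/s) / (1.128) = 7.504 rad/s.

ω₂ ≈ 7.50 rad/s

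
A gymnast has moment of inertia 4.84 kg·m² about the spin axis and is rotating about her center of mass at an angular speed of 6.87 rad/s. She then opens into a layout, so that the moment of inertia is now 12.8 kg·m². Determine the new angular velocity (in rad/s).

Angular momentum about the spin axis is conserved since the torque about it is zero.
ω₂ = I₁ω₁ / I₂ = (4.840)(6.87 rad/s) / (12.80) = 2.598 rad/s.

ω₂ ≈ 2.60 rad/s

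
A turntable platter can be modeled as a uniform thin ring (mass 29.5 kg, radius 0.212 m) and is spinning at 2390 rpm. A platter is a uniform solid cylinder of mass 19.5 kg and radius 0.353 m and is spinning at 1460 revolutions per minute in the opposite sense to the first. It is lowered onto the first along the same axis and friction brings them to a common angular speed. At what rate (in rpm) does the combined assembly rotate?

|ω_f| ≈ 549 rpm

No external torque acts about the common axis, so total angular momentum is conserved.
Moments of inertia: I_A = (29.5)(0.212)² = 1.326 kg·m²; I_B = ½(19.5)(0.353)² = 1.215 kg·m².
Taking A's sense as positive: L = (1.326)(2390) − (1.215)(1460) = 1395 kg·m²·rpm.
Combined I = 1.326 + 1.215 = 2.541 kg·m².
ω_f = L / I = 1395 / 2.541 = 549.0 rpm.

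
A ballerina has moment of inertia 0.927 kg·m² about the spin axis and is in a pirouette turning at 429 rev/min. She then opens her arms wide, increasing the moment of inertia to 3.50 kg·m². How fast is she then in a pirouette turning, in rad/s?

ω₂ ≈ 11.9 rad/s

With no external torque about the axis, L is conserved: I₁ω₁ = I₂ω₂.
ω₂ = I₁ω₁ / I₂ = (0.9270)(429 rpm) / (3.500) = 113.6 rpm = 11.90 rad/s.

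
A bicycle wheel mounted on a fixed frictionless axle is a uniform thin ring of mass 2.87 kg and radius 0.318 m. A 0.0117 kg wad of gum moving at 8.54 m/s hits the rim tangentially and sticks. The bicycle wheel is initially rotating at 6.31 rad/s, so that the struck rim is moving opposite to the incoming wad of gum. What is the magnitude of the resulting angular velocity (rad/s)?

|ω_f| ≈ 6.18 rad/s

About the axle the impulsive forces during the collision are internal, so angular momentum about that axis is conserved.
I_p = (2.87)(0.318)² = 0.2902 kg·m². Taking the sense of the wad of gum's angular momentum as positive, L_{wad} = m v R = (0.0117)(8.54)(0.318) = 0.03177 kg·m²/s.
L_i = −I_p ω_p + m v R = −(0.2902)(6.31) + 0.03177 = -1.800 kg·m²/s.
After sticking, I_f = I_p + m R² = 0.2902 + (0.0117)(0.318)² = 0.2914 kg·m².
ω_f = L_i / I_f = -1.800 / 0.2914 = -6.175 rad/s.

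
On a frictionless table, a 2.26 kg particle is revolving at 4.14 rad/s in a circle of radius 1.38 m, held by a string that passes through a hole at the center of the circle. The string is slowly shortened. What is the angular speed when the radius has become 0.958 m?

The constraining force is radial, so m r² ω about the center is conserved.
ω₂ = ω₁ (r₁/r₂)² = (4.14)(1.38/0.958)² = 8.591 rad/s.

ω₂ ≈ 8.59 rad/s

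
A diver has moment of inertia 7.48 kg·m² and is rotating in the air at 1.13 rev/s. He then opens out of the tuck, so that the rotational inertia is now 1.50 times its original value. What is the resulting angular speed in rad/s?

ω₂ ≈ 4.73 rad/s

Angular momentum about the spin axis is conserved since the torque about it is zero.
I₂ = 1.50 × 7.48 = 11.22 kg·m².
ω₂ = I₁ω₁ / I₂ = (7.480)(1.13 rev/s) / (11.22) = 0.7533 rev/s = 4.733 rad/s.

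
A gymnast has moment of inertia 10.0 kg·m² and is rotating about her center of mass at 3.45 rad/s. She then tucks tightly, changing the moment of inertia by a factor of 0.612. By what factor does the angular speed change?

With no external torque about the axis, L is conserved: I₁ω₁ = I₂ω₂.
I₂ = 0.612 × 10.0 = 6.120 kg·m².
ω₂/ω₁ = I₁/I₂ = 10.00 / 6.120 = 1.634.

ω₂/ω₁ ≈ 1.63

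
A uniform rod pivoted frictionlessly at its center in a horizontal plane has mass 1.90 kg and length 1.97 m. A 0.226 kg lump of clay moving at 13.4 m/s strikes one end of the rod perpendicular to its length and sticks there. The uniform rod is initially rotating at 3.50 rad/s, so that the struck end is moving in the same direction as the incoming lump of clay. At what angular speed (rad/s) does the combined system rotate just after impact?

The axle reaction passes through the pivot and exerts no torque about it; angular momentum about the pivot is conserved through the impact.
I_p = (1/12)(1.90)(1.97)² = 0.6145 kg·m². Taking the sense of the lump of clay's angular momentum as positive, L_{lump} = m v R = (0.226)(13.4)(1.97/2) = 2.983 kg·m²/s.
L_i = +I_p ω_p + m v R = +(0.6145)(3.50) + 2.983 = 5.134 kg·m²/s.
After sticking, I_f = I_p + m R² = 0.6145 + (0.226)(1.97/2)² = 0.8337 kg·m².
ω_f = L_i / I_f = 5.134 / 0.8337 = 6.157 rad/s.

|ω_f| ≈ 6.16 rad/s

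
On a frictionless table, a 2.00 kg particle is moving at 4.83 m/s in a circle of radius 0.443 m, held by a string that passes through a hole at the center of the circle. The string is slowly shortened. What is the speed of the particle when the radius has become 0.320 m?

v₂ ≈ 6.69 m/s

Central (radial) force ⇒ zero torque about the center ⇒ m v r is constant.
v₂ = v₁ r₁ / r₂ = (4.83)(0.443) / (0.320) = 6.687 m/s.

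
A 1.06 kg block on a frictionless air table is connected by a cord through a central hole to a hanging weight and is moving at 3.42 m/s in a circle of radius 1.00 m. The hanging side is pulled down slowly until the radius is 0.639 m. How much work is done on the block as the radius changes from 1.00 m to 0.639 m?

W ≈ 8.98 J

Central (radial) force ⇒ zero torque about the center ⇒ m v r is constant.
v₂ = v₁ r₁ / r₂ = (3.42)(1.00) / (0.639) = 5.352 m/s.
W = ΔKE = ½m(v₂² − v₁²) = 8.983 J.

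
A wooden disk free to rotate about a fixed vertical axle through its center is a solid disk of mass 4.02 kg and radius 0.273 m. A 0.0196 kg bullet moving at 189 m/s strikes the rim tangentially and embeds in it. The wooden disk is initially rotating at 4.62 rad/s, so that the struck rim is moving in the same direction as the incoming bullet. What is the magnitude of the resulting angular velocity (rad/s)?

|ω_f| ≈ 11.3 rad/s

About the axle the impulsive forces during the collision are internal, so angular momentum about that axis is conserved.
I_p = ½(4.02)(0.273)² = 0.1498 kg·m². Taking the sense of the bullet's angular momentum as positive, L_{bullet} = m v R = (0.0196)(189)(0.273) = 1.011 kg·m²/s.
L_i = +I_p ω_p + m v R = +(0.1498)(4.62) + 1.011 = 1.703 kg·m²/s.
After sticking, I_f = I_p + m R² = 0.1498 + (0.0196)(0.273)² = 0.1513 kg·m².
ω_f = L_i / I_f = 1.703 / 0.1513 = 11.26 rad/s.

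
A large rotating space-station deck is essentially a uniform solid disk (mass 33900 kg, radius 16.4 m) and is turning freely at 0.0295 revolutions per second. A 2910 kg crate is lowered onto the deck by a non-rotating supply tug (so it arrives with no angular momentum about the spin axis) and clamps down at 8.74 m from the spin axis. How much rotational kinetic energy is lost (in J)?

The added mass arrives with no angular momentum about the spin axis, and any external torque about the spin axis is negligible, so the system's angular momentum is conserved.
I_p = ½(33900)(16.4)² = 4.559e+06 kg·m².
Added inertia Σmr² = (2910)(8.74)² = 2.223e+05 kg·m²; I_f = 4.559e+06 + 2.223e+05 = 4.781e+06 kg·m².
ω_f = I_p ω_i / I_f = (4.559e+06)(0.0295) / 4.781e+06 = 0.02813 rev/s.
KE_i = ½(4.559e+06)(0.1854 rad/s)² = 78310 J; KE_f = ½(4.781e+06)(0.1767)² = 74670 J.

energy lost ≈ 3640 J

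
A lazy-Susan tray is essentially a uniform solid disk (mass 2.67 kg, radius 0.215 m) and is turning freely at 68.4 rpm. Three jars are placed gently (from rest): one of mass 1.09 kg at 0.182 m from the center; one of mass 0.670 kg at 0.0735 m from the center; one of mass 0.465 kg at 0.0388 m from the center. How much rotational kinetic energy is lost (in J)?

The added mass arrives with no angular momentum about the center, and any external torque about the center is negligible, so the system's angular momentum is conserved.
I_p = ½(2.67)(0.215)² = 0.06171 kg·m².
Added inertia Σmr² = (1.09)(0.182)² + (0.670)(0.0735)² + (0.465)(0.0388)² = 0.04042 kg·m²; I_f = 0.06171 + 0.04042 = 0.1021 kg·m².
ω_f = I_p ω_i / I_f = (0.06171)(68.4) / 0.1021 = 41.33 rpm.
KE_i = ½(0.06171)(7.163 rad/s)² = 1.583 J; KE_f = ½(0.1021)(4.328)² = 0.9565 J.

energy lost ≈ 0.627 J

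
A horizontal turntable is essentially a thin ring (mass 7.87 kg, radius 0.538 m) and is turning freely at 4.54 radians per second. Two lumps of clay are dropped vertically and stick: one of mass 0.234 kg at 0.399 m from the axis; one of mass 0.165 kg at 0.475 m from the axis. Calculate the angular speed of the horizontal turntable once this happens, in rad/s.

No external torque acts about the axis; L_before = L_after.
I_p = (7.87)(0.538)² = 2.278 kg·m².
Added inertia Σmr² = (0.234)(0.399)² + (0.165)(0.475)² = 0.07448 kg·m²; I_f = 2.278 + 0.07448 = 2.352 kg·m².
ω_f = I_p ω_i / I_f = (2.278)(4.54) / 2.352 = 4.396 rad/s.

ω_f ≈ 4.40 rad/s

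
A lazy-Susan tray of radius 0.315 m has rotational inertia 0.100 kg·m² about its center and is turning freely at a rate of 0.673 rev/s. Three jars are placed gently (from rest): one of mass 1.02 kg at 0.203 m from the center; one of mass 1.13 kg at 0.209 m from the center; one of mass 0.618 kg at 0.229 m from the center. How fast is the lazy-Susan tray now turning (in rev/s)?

ω_f ≈ 0.301 rev/s

No external torque acts about the center; L_before = L_after.
Added inertia Σmr² = (1.02)(0.203)² + (1.13)(0.209)² + (0.618)(0.229)² = 0.1238 kg·m²; I_f = 0.1000 + 0.1238 = 0.2238 kg·m².
ω_f = I_p ω_i / I_f = (0.1000)(0.673) / 0.2238 = 0.3007 rev/s.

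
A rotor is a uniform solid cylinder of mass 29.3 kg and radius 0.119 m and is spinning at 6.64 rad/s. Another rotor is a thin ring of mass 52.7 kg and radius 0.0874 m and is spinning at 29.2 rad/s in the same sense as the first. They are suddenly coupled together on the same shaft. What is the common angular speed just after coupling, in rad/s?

|ω_f| ≈ 21.5 rad/s

The coupling torques are internal; angular momentum about the shared axis is conserved.
Moments of inertia: I_A = ½(29.3)(0.119)² = 0.2075 kg·m²; I_B = (52.7)(0.0874)² = 0.4026 kg·m².
Taking A's sense as positive: L = (0.2075)(6.64) + (0.4026)(29.2) = 13.13 kg·m²·rad/s.
Combined I = 0.2075 + 0.4026 = 0.6100 kg·m².
ω_f = L / I = 13.13 / 0.6100 = 21.53 rad/s.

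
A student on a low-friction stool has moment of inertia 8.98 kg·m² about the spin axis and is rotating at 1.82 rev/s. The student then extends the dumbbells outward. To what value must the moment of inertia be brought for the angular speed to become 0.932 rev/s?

Angular momentum about the spin axis is conserved since the torque about it is zero.
I₂ = I₁ω₁ / ω₂ = (8.98)(1.82) / (0.932) = 17.54 kg·m².

I₂ ≈ 17.5 kg·m²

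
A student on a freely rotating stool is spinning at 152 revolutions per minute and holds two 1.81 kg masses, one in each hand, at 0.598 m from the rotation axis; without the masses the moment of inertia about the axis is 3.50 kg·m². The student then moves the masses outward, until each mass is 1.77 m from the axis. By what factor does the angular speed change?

ω₂/ω₁ ≈ 0.323

Angular momentum about the spin axis is conserved since the torque about it is zero.
I₁ = 3.50 + 2(1.81)(0.598)² = 4.795 kg·m²; I₂ = 3.50 + 2(1.81)(1.77)² = 14.84 kg·m².
ω₂/ω₁ = I₁/I₂ = 4.795 / 14.84 = 0.3231.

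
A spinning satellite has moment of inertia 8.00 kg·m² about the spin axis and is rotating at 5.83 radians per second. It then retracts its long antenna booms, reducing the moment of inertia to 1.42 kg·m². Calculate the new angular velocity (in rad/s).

ω₂ ≈ 32.8 rad/s

Angular momentum about the spin axis is conserved since the torque about it is zero.
ω₂ = I₁ω₁ / I₂ = (8.000)(5.83 rad/s) / (1.420) = 32.85 rad/s.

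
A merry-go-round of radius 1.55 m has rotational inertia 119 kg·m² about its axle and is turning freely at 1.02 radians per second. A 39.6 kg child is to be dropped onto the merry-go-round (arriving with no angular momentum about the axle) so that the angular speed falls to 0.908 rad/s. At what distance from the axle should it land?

The added mass arrives with no angular momentum about the axle, and any external torque about the axle is negligible, so the system's angular momentum is conserved.
I_p ω_i = (I_p + m r²) ω_f ⇒ m r² = I_p(ω_i/ω_f − 1) = 119.0(1.02/0.908 − 1) = 14.68 kg·m².
r = √(14.68/39.6) = 0.6088 m.

r ≈ 0.609 m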